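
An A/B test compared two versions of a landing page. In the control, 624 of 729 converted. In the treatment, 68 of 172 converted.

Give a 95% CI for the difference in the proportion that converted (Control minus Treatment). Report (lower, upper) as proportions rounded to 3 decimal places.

Sample proportions: 624/729 = 0.8560, 68/172 = 0.3953.
Each SE is √(p̂(1−p̂)/n): √(0.8560·0.1440/729) = 0.01300 and √(0.3953·0.6047/172) = 0.03728.
SE(p̂₁ − p̂₂) = √(SE₁² + SE₂²) = √(0.000169 + 0.0013897984) = 0.03948, since the two samples are independent.
At 95% confidence z* = 1.960; margin = 1.960 × 0.03948 = 0.07738.
The difference is 0.8560 − 0.3953 = 0.4607, so the interval is 0.4607 ± 0.07738 = (0.383, 0.538).

(0.383, 0.538)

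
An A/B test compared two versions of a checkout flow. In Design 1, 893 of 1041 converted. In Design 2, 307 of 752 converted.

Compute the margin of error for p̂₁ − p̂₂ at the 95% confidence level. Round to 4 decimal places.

0.0410

Sample proportions: 893/1041 = 0.8578, 307/752 = 0.4082.
Each SE is √(p̂(1−p̂)/n): √(0.8578·0.1422/1041) = 0.01082 and √(0.4082·0.5918/752) = 0.01792.
SE(p̂₁ − p̂₂) = √(SE₁² + SE₂²) = √(0.0001170724 + 0.0003211264) = 0.02093, since the two samples are independent.
At 95% confidence z* = 1.960; margin = 1.960 × 0.02093 = 0.04102.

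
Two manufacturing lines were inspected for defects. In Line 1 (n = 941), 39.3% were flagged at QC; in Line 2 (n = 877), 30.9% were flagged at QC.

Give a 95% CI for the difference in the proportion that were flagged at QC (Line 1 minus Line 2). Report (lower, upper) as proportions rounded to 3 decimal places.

(0.040, 0.128)

Each SE is √(p̂(1−p̂)/n): √(0.3930·0.6070/941) = 0.01592 and √(0.3090·0.6910/877) = 0.01560.
SE(p̂₁ − p̂₂) = √(SE₁² + SE₂²) = √(0.0002534464 + 0.00024336) = 0.02229, since the two samples are independent.
At 95% confidence z* = 1.960; margin = 1.960 × 0.02229 = 0.04369.
The difference is 0.3930 − 0.3090 = 0.0840, so the interval is 0.0840 ± 0.04369 = (0.040, 0.128).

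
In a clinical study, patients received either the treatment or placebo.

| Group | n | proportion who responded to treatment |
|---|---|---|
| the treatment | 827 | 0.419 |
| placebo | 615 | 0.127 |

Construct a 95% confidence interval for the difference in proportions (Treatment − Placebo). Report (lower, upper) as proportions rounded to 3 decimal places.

SE₁ = √(p̂₁(1−p̂₁)/n₁) = √(0.4190·0.5810/827) = 0.01716; SE₂ = √(0.1270·0.8730/615) = 0.01343.
Independent samples: SE of the difference = √(SE₁² + SE₂²) = √(0.0002944656 + 0.0001803649) = 0.02179.
z* for 95% confidence is 1.960, so the margin of error is 1.960 × 0.02179 = 0.04271.
Point estimate p̂₁ − p̂₂ = 0.4190 − 0.1270 = 0.2920.
0.2920 ± 0.04271 → (0.249, 0.335).

(0.249, 0.335)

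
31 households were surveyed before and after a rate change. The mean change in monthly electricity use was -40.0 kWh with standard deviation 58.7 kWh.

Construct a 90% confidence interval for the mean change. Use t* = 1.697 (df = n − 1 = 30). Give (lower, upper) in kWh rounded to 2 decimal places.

This is a matched-pairs design, so SE = s_d/√n = 58.7/√31 = 10.5428.
Margin = 1.697 × 10.5428 = 17.8911; the interval is -40.0 ± 17.8911 = (-57.89, -22.11).

(-57.89, -22.11)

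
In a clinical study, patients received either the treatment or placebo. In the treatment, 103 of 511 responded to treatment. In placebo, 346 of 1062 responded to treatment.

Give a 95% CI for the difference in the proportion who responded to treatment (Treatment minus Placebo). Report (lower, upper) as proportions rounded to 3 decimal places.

(-0.169, -0.079)

p̂₁ = 103/511 = 0.2016 and p̂₂ = 346/1062 = 0.3258.
SE₁ = √(p̂₁(1−p̂₁)/n₁) = √(0.2016·0.7984/511) = 0.01775; SE₂ = √(0.3258·0.6742/1062) = 0.01438.
Independent samples: SE of the difference = √(SE₁² + SE₂²) = √(0.0003150625 + 0.0002067844) = 0.02284.
z* for 95% confidence is 1.960, so the margin of error is 1.960 × 0.02284 = 0.04477.
Point estimate p̂₁ − p̂₂ = 0.2016 − 0.3258 = -0.1242.
-0.1242 ± 0.04477 → (-0.169, -0.079).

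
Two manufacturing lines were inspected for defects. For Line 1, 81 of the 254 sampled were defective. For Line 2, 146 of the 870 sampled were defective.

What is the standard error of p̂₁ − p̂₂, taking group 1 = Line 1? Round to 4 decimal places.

Sample proportions: 81/254 = 0.3189, 146/870 = 0.1678.
Each SE is √(p̂(1−p̂)/n): √(0.3189·0.6811/254) = 0.02924 and √(0.1678·0.8322/870) = 0.01267.
SE(p̂₁ − p̂₂) = √(SE₁² + SE₂²) = √(0.0008549776 + 0.0001605289) = 0.03187, since the two samples are independent.

0.0319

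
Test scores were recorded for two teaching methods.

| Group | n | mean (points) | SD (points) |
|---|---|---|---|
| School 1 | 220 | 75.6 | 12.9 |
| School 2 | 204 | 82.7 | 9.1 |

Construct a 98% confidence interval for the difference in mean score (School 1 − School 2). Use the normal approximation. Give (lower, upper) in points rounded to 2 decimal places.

Per-group SEs: s₁/√n₁ = 12.9/√220 = 0.8697, s₂/√n₂ = 9.1/√204 = 0.6371.
Unpooled SE of the difference: √(0.75637809 + 0.40589641) = 1.0781.
Margin of error = z* · SE = 2.326 × 1.0781 = 2.5077.
x̄₁ − x̄₂ = 75.6 − 82.7 = -7.1000.
CI: -7.1000 ± 2.5077 = (-9.61, -4.59).

(-9.61, -4.59)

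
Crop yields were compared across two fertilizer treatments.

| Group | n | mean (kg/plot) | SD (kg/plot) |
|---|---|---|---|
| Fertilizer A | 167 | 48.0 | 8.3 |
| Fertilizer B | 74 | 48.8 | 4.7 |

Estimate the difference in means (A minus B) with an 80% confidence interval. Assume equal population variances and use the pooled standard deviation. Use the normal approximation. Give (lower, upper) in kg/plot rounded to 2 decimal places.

(-2.12, 0.52)

Pooled variance s_p² = [166·8.3² + 73·4.7²] / (167+74−2) = 54.5954, so s_p = 7.3889.
SE_diff = s_p·√(1/n₁ + 1/n₂) = 7.3889·√(1/167 + 1/74) = 1.0318.
z* = 1.282; margin = 1.282 × 1.0318 = 1.3228.
Difference = 48.0 − 48.8 = -0.8000.
-0.8000 ± 1.3228 → (-2.12, 0.52).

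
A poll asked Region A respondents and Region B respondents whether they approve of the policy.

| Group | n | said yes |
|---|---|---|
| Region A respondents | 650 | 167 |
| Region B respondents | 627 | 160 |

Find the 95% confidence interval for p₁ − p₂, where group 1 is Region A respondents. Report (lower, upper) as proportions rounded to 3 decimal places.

First, p̂₁ = 167/650 = 0.2569; p̂₂ = 160/627 = 0.2552.
The two standard errors are √(0.2569×0.7431/650) = 0.01714 and √(0.2552×0.7448/627) = 0.01741.
Because the samples are independent, SE_diff = √(0.01714² + 0.01741²) = 0.02443.
Using z* = 1.960 for 95%, ME = 1.960 × 0.02443 = 0.04788.
p̂₁ − p̂₂ = 0.0017; interval 0.0017 ± 0.04788 gives (-0.046, 0.050).

(-0.046, 0.050)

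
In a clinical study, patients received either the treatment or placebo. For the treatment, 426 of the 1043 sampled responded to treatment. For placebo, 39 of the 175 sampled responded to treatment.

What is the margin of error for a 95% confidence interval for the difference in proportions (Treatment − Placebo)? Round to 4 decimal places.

0.0685

Sample proportions: 426/1043 = 0.4084, 39/175 = 0.2229.
Each SE is √(p̂(1−p̂)/n): √(0.4084·0.5916/1043) = 0.01522 and √(0.2229·0.7771/175) = 0.03146.
SE(p̂₁ − p̂₂) = √(SE₁² + SE₂²) = √(0.0002316484 + 0.0009897316) = 0.03495, since the two samples are independent.
At 95% confidence z* = 1.960; margin = 1.960 × 0.03495 = 0.06850.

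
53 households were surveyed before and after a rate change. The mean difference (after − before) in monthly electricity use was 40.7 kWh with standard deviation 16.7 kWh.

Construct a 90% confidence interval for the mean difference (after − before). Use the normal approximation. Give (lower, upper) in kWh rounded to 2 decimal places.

Paired design: SE = s_d/√n = 16.7/√53 = 2.2939.
z* = 1.645; margin of error = 1.645 × 2.2939 = 3.7735.
40.7 ± 3.7735 → (36.93, 44.47).

(36.93, 44.47)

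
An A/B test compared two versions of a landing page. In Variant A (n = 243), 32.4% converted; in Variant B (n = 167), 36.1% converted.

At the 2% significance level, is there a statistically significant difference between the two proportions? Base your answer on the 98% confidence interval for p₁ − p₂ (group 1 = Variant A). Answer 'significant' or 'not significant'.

not significant

The two standard errors are √(0.3240×0.6760/243) = 0.03002 and √(0.3610×0.6390/167) = 0.03717.
Because the samples are independent, SE_diff = √(0.03002² + 0.03717²) = 0.04778.
Using z* = 2.326 for 98%, ME = 2.326 × 0.04778 = 0.11114.
p̂₁ − p̂₂ = -0.0370; interval -0.0370 ± 0.11114 gives (-0.14814, 0.07414).
The interval (-0.14814, 0.07414) contains 0, so the difference is not significant.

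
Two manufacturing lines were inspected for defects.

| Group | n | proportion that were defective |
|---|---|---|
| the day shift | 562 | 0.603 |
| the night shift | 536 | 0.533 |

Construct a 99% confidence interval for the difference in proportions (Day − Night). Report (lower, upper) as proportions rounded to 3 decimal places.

Each SE is √(p̂(1−p̂)/n): √(0.6030·0.3970/562) = 0.02064 and √(0.5330·0.4670/536) = 0.02155.
SE(p̂₁ − p̂₂) = √(SE₁² + SE₂²) = √(0.0004260096 + 0.0004644025) = 0.02984, since the two samples are independent.
At 99% confidence z* = 2.576; margin = 2.576 × 0.02984 = 0.07687.
The difference is 0.6030 − 0.5330 = 0.0700, so the interval is 0.0700 ± 0.07687 = (-0.007, 0.147).

(-0.007, 0.147)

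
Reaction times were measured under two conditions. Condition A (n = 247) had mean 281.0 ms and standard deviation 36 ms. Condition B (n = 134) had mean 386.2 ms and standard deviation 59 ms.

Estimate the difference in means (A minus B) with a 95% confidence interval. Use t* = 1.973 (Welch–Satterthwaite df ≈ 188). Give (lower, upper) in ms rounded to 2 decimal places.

(-116.22, -94.18)

SE₁ = s₁/√n₁ = 36/√247 = 2.2906; SE₂ = 59/√134 = 5.0968.
Independent samples, unequal variances: SE_diff = √(SE₁² + SE₂²) = √(5.24684836 + 25.97737024) = 5.5879.
t* = 1.973, so margin of error = 1.973 × 5.5879 = 11.0249.
Difference in means = 281.0 − 386.2 = -105.2000.
-105.2000 ± 11.0249 → (-116.22, -94.18).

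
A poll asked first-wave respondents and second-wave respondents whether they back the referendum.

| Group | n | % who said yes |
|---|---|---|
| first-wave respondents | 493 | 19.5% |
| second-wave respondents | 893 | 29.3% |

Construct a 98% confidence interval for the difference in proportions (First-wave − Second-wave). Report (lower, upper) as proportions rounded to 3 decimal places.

SE₁ = √(p̂₁(1−p̂₁)/n₁) = √(0.1950·0.8050/493) = 0.01784; SE₂ = √(0.2930·0.7070/893) = 0.01523.
Independent samples: SE of the difference = √(SE₁² + SE₂²) = √(0.0003182656 + 0.0002319529) = 0.02346.
z* for 98% confidence is 2.326, so the margin of error is 2.326 × 0.02346 = 0.05457.
Point estimate p̂₁ − p̂₂ = 0.1950 − 0.2930 = -0.0980.
-0.0980 ± 0.05457 → (-0.153, -0.043).

(-0.153, -0.043)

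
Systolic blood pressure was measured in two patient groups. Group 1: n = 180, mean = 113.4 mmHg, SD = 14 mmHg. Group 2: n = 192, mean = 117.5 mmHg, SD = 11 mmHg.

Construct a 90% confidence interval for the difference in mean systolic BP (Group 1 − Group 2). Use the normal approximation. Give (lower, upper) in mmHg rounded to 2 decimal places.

(-6.26, -1.94)

SE₁ = s₁/√n₁ = 14/√180 = 1.0435; SE₂ = 11/√192 = 0.7939.
Independent samples, unequal variances: SE_diff = √(SE₁² + SE₂²) = √(1.08889225 + 0.63027721) = 1.3112.
z* = 1.645, so margin of error = 1.645 × 1.3112 = 2.1569.
Difference in means = 113.4 − 117.5 = -4.1000.
-4.1000 ± 2.1569 → (-6.26, -1.94).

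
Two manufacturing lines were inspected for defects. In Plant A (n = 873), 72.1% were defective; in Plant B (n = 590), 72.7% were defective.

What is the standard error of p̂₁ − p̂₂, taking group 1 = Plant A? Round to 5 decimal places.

0.02381

Each SE is √(p̂(1−p̂)/n): √(0.7210·0.2790/873) = 0.01518 and √(0.7270·0.2730/590) = 0.01834.
SE(p̂₁ − p̂₂) = √(SE₁² + SE₂²) = √(0.0002304324 + 0.0003363556) = 0.02381, since the two samples are independent.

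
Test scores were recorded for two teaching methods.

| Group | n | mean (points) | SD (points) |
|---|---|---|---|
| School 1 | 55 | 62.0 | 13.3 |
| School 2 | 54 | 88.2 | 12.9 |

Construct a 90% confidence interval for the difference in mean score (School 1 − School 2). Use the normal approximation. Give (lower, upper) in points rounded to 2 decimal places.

(-30.33, -22.07)

Per-group SEs: s₁/√n₁ = 13.3/√55 = 1.7934, s₂/√n₂ = 12.9/√54 = 1.7555.
Unpooled SE of the difference: √(3.21628356 + 3.08178025) = 2.5096.
Margin of error = z* · SE = 1.645 × 2.5096 = 4.1283.
x̄₁ − x̄₂ = 62.0 − 88.2 = -26.2000.
CI: -26.2000 ± 4.1283 = (-30.33, -22.07).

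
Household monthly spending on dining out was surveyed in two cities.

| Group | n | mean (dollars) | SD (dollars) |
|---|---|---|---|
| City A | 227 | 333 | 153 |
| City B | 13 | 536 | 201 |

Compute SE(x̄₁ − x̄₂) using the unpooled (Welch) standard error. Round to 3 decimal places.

56.665

Standard errors of each mean: 153/√227 = 10.1550 and 201/√13 = 55.7474.
SE(x̄₁ − x̄₂) = √(10.1550² + 55.7474²) = 56.6648 for independent samples with unequal variances.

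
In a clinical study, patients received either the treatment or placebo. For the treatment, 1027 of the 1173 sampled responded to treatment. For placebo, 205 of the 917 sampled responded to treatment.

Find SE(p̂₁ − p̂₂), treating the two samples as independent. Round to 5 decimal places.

First, p̂₁ = 1027/1173 = 0.8755; p̂₂ = 205/917 = 0.2236.
The two standard errors are √(0.8755×0.1245/1173) = 0.00964 and √(0.2236×0.7764/917) = 0.01376.
Because the samples are independent, SE_diff = √(0.00964² + 0.01376²) = 0.01680.

0.01680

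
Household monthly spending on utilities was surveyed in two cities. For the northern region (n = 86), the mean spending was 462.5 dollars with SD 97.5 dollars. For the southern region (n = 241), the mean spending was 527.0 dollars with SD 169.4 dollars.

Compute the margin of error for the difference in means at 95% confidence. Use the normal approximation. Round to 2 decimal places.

29.70

Standard errors of each mean: 97.5/√86 = 10.5137 and 169.4/√241 = 10.9120.
SE(x̄₁ − x̄₂) = √(10.5137² + 10.9120²) = 15.1529 for independent samples with unequal variances.
With z* = 1.960, the margin is 1.960 × 15.1529 = 29.6997.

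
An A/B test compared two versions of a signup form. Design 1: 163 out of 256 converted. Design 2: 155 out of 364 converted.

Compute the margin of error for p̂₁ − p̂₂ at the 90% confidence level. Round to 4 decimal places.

Sample proportions: 163/256 = 0.6367, 155/364 = 0.4258.
Each SE is √(p̂(1−p̂)/n): √(0.6367·0.3633/256) = 0.03006 and √(0.4258·0.5742/364) = 0.02592.
SE(p̂₁ − p̂₂) = √(SE₁² + SE₂²) = √(0.0009036036 + 0.0006718464) = 0.03969, since the two samples are independent.
At 90% confidence z* = 1.645; margin = 1.645 × 0.03969 = 0.06529.

0.0653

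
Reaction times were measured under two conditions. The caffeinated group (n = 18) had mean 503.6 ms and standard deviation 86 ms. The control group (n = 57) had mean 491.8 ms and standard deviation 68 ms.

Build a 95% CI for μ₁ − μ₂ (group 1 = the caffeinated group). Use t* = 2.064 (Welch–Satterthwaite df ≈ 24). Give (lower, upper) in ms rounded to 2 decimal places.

(-33.98, 57.58)

Standard errors of each mean: 86/√18 = 20.2704 and 68/√57 = 9.0068.
SE(x̄₁ − x̄₂) = √(20.2704² + 9.0068²) = 22.1813 for independent samples with unequal variances.
With t* = 2.064, the margin is 2.064 × 22.1813 = 45.7822.
x̄₁ − x̄₂ = 503.6 − 491.8 = 11.8000; the interval is 11.8000 ± 45.7822 = (-33.98, 57.58).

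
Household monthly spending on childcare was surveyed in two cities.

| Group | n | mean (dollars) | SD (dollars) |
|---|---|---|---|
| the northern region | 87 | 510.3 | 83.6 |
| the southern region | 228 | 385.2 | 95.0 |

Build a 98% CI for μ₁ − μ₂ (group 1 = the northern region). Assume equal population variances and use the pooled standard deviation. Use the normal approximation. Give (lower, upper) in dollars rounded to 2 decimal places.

s_p = √[((n₁−1)s₁² + (n₂−1)s₂²)/(n₁+n₂−2)] = √[(86·83.6² + 227·95.0²)/313] = 92.0086.
SE = 92.0086·√(1/87 + 1/228) = 11.5946.
With z* = 2.326, margin = 2.326 × 11.5946 = 26.9690.
x̄₁ − x̄₂ = 510.3 − 385.2 = 125.1000; interval 125.1000 ± 26.9690 = (98.13, 152.07).

(98.13, 152.07)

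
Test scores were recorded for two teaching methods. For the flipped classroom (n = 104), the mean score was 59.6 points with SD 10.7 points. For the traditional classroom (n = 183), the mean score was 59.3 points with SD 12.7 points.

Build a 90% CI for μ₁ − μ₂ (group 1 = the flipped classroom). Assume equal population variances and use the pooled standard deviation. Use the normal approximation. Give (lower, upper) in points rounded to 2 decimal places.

(-2.13, 2.73)

s_p = √[((n₁−1)s₁² + (n₂−1)s₂²)/(n₁+n₂−2)] = √[(103·10.7² + 182·12.7²)/285] = 12.0157.
SE = 12.0157·√(1/104 + 1/183) = 1.4755.
With z* = 1.645, margin = 1.645 × 1.4755 = 2.4272.
x̄₁ − x̄₂ = 59.6 − 59.3 = 0.3000; interval 0.3000 ± 2.4272 = (-2.13, 2.73).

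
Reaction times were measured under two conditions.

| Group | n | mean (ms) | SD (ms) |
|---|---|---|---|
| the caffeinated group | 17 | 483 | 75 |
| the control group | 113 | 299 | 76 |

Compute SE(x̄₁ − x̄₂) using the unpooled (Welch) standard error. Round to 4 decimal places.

19.5448

SE₁ = s₁/√n₁ = 75/√17 = 18.1902; SE₂ = 76/√113 = 7.1495.
Independent samples, unequal variances: SE_diff = √(SE₁² + SE₂²) = √(330.88337604 + 51.11535025) = 19.5448.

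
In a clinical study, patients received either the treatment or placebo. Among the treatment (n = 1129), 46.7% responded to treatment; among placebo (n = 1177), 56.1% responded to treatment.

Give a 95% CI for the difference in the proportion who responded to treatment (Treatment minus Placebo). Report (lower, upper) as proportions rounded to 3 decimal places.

The two standard errors are √(0.4670×0.5330/1129) = 0.01485 and √(0.5610×0.4390/1177) = 0.01447.
Because the samples are independent, SE_diff = √(0.01485² + 0.01447²) = 0.02073.
Using z* = 1.960 for 95%, ME = 1.960 × 0.02073 = 0.04063.
p̂₁ − p̂₂ = -0.0940; interval -0.0940 ± 0.04063 gives (-0.135, -0.053).

(-0.135, -0.053)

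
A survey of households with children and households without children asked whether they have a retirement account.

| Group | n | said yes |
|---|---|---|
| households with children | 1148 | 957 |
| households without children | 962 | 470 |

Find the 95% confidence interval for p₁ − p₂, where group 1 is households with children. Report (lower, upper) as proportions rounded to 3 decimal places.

(0.307, 0.383)

Sample proportions: 957/1148 = 0.8336, 470/962 = 0.4886.
Each SE is √(p̂(1−p̂)/n): √(0.8336·0.1664/1148) = 0.01099 and √(0.4886·0.5114/962) = 0.01612.
SE(p̂₁ − p̂₂) = √(SE₁² + SE₂²) = √(0.0001207801 + 0.0002598544) = 0.01951, since the two samples are independent.
At 95% confidence z* = 1.960; margin = 1.960 × 0.01951 = 0.03824.
The difference is 0.8336 − 0.4886 = 0.3450, so the interval is 0.3450 ± 0.03824 = (0.307, 0.383).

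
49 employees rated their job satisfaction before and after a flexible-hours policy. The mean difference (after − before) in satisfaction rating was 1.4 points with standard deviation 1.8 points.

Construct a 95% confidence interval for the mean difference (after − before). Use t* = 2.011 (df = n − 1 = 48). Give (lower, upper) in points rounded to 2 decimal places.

(0.88, 1.92)

This is a matched-pairs design, so SE = s_d/√n = 1.8/√49 = 0.2571.
Margin = 2.011 × 0.2571 = 0.5170; the interval is 1.4 ± 0.5170 = (0.88, 1.92).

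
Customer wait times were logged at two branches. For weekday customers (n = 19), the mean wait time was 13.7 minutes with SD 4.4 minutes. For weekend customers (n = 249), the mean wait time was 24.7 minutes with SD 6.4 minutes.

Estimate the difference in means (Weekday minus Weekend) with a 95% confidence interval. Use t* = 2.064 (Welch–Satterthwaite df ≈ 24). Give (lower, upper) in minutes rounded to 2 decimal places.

(-13.25, -8.75)

Standard errors of each mean: 4.4/√19 = 1.0094 and 6.4/√249 = 0.4056.
SE(x̄₁ − x̄₂) = √(1.0094² + 0.4056²) = 1.0878 for independent samples with unequal variances.
With t* = 2.064, the margin is 2.064 × 1.0878 = 2.2452.
x̄₁ − x̄₂ = 13.7 − 24.7 = -11.0000; the interval is -11.0000 ± 2.2452 = (-13.25, -8.75).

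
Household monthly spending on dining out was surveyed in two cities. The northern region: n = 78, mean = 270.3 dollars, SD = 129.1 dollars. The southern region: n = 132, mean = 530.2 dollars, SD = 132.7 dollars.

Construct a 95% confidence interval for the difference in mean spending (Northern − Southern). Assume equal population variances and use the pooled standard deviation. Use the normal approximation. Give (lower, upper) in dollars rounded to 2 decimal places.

Pooled variance s_p² = [77·129.1² + 131·132.7²] / (78+132−2) = 17260.3912, so s_p = 131.3788.
SE_diff = s_p·√(1/n₁ + 1/n₂) = 131.3788·√(1/78 + 1/132) = 18.7629.
z* = 1.960; margin = 1.960 × 18.7629 = 36.7753.
Difference = 270.3 − 530.2 = -259.9000.
-259.9000 ± 36.7753 → (-296.68, -223.12).

(-296.68, -223.12)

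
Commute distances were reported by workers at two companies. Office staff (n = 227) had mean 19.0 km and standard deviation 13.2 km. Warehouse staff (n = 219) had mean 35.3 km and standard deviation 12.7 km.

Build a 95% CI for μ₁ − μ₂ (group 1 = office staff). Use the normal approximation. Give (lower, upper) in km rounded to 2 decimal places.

Per-group SEs: s₁/√n₁ = 13.2/√227 = 0.8761, s₂/√n₂ = 12.7/√219 = 0.8582.
Unpooled SE of the difference: √(0.76755121 + 0.73650724) = 1.2264.
Margin of error = z* · SE = 1.960 × 1.2264 = 2.4037.
x̄₁ − x̄₂ = 19.0 − 35.3 = -16.3000.
CI: -16.3000 ± 2.4037 = (-18.70, -13.90).

(-18.70, -13.90)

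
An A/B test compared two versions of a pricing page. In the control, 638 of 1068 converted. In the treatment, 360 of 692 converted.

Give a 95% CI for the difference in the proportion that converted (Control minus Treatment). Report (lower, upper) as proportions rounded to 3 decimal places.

(0.030, 0.125)

p̂₁ = 638/1068 = 0.5974 and p̂₂ = 360/692 = 0.5202.
SE₁ = √(p̂₁(1−p̂₁)/n₁) = √(0.5974·0.4026/1068) = 0.01501; SE₂ = √(0.5202·0.4798/692) = 0.01899.
Independent samples: SE of the difference = √(SE₁² + SE₂²) = √(0.0002253001 + 0.0003606201) = 0.02421.
z* for 95% confidence is 1.960, so the margin of error is 1.960 × 0.02421 = 0.04745.
Point estimate p̂₁ − p̂₂ = 0.5974 − 0.5202 = 0.0772.
0.0772 ± 0.04745 → (0.030, 0.125).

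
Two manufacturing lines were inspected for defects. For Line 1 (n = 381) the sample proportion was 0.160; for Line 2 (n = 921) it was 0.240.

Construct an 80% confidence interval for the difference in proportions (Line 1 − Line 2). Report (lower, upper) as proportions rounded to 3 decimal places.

The two standard errors are √(0.1600×0.8400/381) = 0.01878 and √(0.2400×0.7600/921) = 0.01407.
Because the samples are independent, SE_diff = √(0.01878² + 0.01407²) = 0.02347.
Using z* = 1.282 for 80%, ME = 1.282 × 0.02347 = 0.03009.
p̂₁ − p̂₂ = -0.0800; interval -0.0800 ± 0.03009 gives (-0.110, -0.050).

(-0.110, -0.050)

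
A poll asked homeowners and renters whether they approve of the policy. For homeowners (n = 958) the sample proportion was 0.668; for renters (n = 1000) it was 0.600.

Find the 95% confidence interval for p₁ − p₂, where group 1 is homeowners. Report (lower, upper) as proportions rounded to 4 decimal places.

The two standard errors are √(0.6680×0.3320/958) = 0.01522 and √(0.6000×0.4000/1000) = 0.01549.
Because the samples are independent, SE_diff = √(0.01522² + 0.01549²) = 0.02172.
Using z* = 1.960 for 95%, ME = 1.960 × 0.02172 = 0.04257.
p̂₁ − p̂₂ = 0.0680; interval 0.0680 ± 0.04257 gives (0.0254, 0.1106).

(0.0254, 0.1106)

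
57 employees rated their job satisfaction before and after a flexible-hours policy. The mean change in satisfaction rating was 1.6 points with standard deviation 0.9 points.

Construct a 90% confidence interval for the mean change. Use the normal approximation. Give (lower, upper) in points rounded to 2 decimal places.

(1.40, 1.80)

This is a matched-pairs design, so SE = s_d/√n = 0.9/√57 = 0.1192.
Margin = 1.645 × 0.1192 = 0.1961; the interval is 1.6 ± 0.1961 = (1.40, 1.80).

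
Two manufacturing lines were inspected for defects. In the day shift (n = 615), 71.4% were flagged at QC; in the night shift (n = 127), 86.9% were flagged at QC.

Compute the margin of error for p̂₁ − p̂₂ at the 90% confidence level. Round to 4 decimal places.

0.0577

Each SE is √(p̂(1−p̂)/n): √(0.7140·0.2860/615) = 0.01822 and √(0.8690·0.1310/127) = 0.02994.
SE(p̂₁ − p̂₂) = √(SE₁² + SE₂²) = √(0.0003319684 + 0.0008964036) = 0.03505, since the two samples are independent.
At 90% confidence z* = 1.645; margin = 1.645 × 0.03505 = 0.05766.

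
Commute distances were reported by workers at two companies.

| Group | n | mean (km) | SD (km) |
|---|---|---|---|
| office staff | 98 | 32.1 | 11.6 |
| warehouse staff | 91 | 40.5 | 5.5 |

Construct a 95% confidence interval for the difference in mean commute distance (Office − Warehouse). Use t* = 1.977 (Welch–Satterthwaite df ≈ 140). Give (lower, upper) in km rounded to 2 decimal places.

(-10.98, -5.82)

Standard errors of each mean: 11.6/√98 = 1.1718 and 5.5/√91 = 0.5766.
SE(x̄₁ − x̄₂) = √(1.1718² + 0.5766²) = 1.3060 for independent samples with unequal variances.
With t* = 1.977, the margin is 1.977 × 1.3060 = 2.5820.
x̄₁ − x̄₂ = 32.1 − 40.5 = -8.4000; the interval is -8.4000 ± 2.5820 = (-10.98, -5.82).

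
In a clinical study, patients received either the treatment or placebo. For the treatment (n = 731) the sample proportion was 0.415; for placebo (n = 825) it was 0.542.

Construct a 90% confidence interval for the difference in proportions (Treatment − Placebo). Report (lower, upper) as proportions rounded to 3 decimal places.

(-0.168, -0.086)

The two standard errors are √(0.4150×0.5850/731) = 0.01822 and √(0.5420×0.4580/825) = 0.01735.
Because the samples are independent, SE_diff = √(0.01822² + 0.01735²) = 0.02516.
Using z* = 1.645 for 90%, ME = 1.645 × 0.02516 = 0.04139.
p̂₁ − p̂₂ = -0.1270; interval -0.1270 ± 0.04139 gives (-0.168, -0.086).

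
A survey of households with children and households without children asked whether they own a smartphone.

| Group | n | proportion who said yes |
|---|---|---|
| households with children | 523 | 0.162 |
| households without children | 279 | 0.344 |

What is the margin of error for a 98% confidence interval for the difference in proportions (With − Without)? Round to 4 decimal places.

0.0760

The two standard errors are √(0.1620×0.8380/523) = 0.01611 and √(0.3440×0.6560/279) = 0.02844.
Because the samples are independent, SE_diff = √(0.01611² + 0.02844²) = 0.03269.
Using z* = 2.326 for 98%, ME = 2.326 × 0.03269 = 0.07604.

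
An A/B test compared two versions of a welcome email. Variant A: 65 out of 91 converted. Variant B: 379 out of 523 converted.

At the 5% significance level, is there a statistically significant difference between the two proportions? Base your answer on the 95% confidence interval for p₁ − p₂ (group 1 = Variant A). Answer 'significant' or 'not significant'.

First, p̂₁ = 65/91 = 0.7143; p̂₂ = 379/523 = 0.7247.
The two standard errors are √(0.7143×0.2857/91) = 0.04736 and √(0.7247×0.2753/523) = 0.01953.
Because the samples are independent, SE_diff = √(0.04736² + 0.01953²) = 0.05123.
Using z* = 1.960 for 95%, ME = 1.960 × 0.05123 = 0.10041.
p̂₁ − p̂₂ = -0.0104; interval -0.0104 ± 0.10041 gives (-0.11081, 0.09001).
The interval (-0.11081, 0.09001) contains 0, so the difference is not significant.

not significant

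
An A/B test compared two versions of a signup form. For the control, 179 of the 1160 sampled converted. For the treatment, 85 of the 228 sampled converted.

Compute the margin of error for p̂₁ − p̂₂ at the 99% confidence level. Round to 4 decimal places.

0.0869

p̂₁ = 179/1160 = 0.1543 and p̂₂ = 85/228 = 0.3728.
SE₁ = √(p̂₁(1−p̂₁)/n₁) = √(0.1543·0.8457/1160) = 0.01061; SE₂ = √(0.3728·0.6272/228) = 0.03202.
Independent samples: SE of the difference = √(SE₁² + SE₂²) = √(0.0001125721 + 0.0010252804) = 0.03373.
z* for 99% confidence is 2.576, so the margin of error is 2.576 × 0.03373 = 0.08689.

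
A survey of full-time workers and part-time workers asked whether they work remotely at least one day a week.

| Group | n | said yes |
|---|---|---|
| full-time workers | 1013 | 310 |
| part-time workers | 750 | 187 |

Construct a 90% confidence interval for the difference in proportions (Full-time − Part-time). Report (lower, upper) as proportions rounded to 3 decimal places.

Sample proportions: 310/1013 = 0.3060, 187/750 = 0.2493.
Each SE is √(p̂(1−p̂)/n): √(0.3060·0.6940/1013) = 0.01448 and √(0.2493·0.7507/750) = 0.01580.
SE(p̂₁ − p̂₂) = √(SE₁² + SE₂²) = √(0.0002096704 + 0.00024964) = 0.02143, since the two samples are independent.
At 90% confidence z* = 1.645; margin = 1.645 × 0.02143 = 0.03525.
The difference is 0.3060 − 0.2493 = 0.0567, so the interval is 0.0567 ± 0.03525 = (0.021, 0.092).

(0.021, 0.092)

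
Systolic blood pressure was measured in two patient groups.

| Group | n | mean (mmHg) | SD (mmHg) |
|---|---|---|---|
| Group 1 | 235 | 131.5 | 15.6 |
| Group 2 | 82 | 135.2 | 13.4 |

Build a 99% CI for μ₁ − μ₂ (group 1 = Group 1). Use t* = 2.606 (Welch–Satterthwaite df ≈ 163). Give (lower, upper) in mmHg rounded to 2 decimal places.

Standard errors of each mean: 15.6/√235 = 1.0176 and 13.4/√82 = 1.4798.
SE(x̄₁ − x̄₂) = √(1.0176² + 1.4798²) = 1.7959 for independent samples with unequal variances.
With t* = 2.606, the margin is 2.606 × 1.7959 = 4.6801.
x̄₁ − x̄₂ = 131.5 − 135.2 = -3.7000; the interval is -3.7000 ± 4.6801 = (-8.38, 0.98).

(-8.38, 0.98)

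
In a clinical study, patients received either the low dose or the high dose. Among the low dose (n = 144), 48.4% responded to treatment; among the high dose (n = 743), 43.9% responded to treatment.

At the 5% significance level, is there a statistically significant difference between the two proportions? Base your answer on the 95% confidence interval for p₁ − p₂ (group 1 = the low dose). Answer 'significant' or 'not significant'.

The two standard errors are √(0.4840×0.5160/144) = 0.04165 and √(0.4390×0.5610/743) = 0.01821.
Because the samples are independent, SE_diff = √(0.04165² + 0.01821²) = 0.04546.
Using z* = 1.960 for 95%, ME = 1.960 × 0.04546 = 0.08910.
p̂₁ − p̂₂ = 0.0450; interval 0.0450 ± 0.08910 gives (-0.04410, 0.13410).
The interval (-0.04410, 0.13410) contains 0, so the difference is not significant.

not significant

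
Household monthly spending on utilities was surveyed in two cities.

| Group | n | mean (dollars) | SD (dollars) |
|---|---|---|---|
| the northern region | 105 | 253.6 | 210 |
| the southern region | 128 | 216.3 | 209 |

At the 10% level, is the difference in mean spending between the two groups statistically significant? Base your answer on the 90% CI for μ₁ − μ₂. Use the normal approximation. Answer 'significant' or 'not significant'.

Per-group SEs: s₁/√n₁ = 210/√105 = 20.4939, s₂/√n₂ = 209/√128 = 18.4732.
Unpooled SE of the difference: √(419.99993721 + 341.25911824) = 27.5909.
Margin of error = z* · SE = 1.645 × 27.5909 = 45.3870.
x̄₁ − x̄₂ = 253.6 − 216.3 = 37.3000.
CI: 37.3000 ± 45.3870 = (-8.0870, 82.6870).
The interval (-8.0870, 82.6870) contains 0, so the difference is not significant.

not significant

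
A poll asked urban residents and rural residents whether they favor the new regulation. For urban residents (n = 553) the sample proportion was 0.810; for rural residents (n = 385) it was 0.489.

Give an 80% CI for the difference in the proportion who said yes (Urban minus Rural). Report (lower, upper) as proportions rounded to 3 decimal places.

(0.282, 0.360)

The two standard errors are √(0.8100×0.1900/553) = 0.01668 and √(0.4890×0.5110/385) = 0.02548.
Because the samples are independent, SE_diff = √(0.01668² + 0.02548²) = 0.03045.
Using z* = 1.282 for 80%, ME = 1.282 × 0.03045 = 0.03904.
p̂₁ − p̂₂ = 0.3210; interval 0.3210 ± 0.03904 gives (0.282, 0.360).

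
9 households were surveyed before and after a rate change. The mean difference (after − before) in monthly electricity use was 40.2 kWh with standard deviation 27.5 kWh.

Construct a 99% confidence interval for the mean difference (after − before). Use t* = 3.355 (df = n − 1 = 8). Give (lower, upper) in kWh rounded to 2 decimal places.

(9.45, 70.95)

This is a matched-pairs design, so SE = s_d/√n = 27.5/√9 = 9.1667.
Margin = 3.355 × 9.1667 = 30.7543; the interval is 40.2 ± 30.7543 = (9.45, 70.95).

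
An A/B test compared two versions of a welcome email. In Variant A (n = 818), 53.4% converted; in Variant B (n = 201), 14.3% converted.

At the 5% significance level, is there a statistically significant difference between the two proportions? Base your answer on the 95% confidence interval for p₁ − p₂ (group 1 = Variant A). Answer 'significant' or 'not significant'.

Each SE is √(p̂(1−p̂)/n): √(0.5340·0.4660/818) = 0.01744 and √(0.1430·0.8570/201) = 0.02469.
SE(p̂₁ − p̂₂) = √(SE₁² + SE₂²) = √(0.0003041536 + 0.0006095961) = 0.03023, since the two samples are independent.
At 95% confidence z* = 1.960; margin = 1.960 × 0.03023 = 0.05925.
The difference is 0.5340 − 0.1430 = 0.3910, so the interval is 0.3910 ± 0.05925 = (0.33175, 0.45025).
The interval (0.33175, 0.45025) does not contain 0, so the difference is significant.

significant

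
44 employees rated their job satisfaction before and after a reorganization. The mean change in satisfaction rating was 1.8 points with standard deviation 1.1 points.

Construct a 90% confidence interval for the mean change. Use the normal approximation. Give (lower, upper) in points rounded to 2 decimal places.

(1.53, 2.07)

This is a matched-pairs design, so SE = s_d/√n = 1.1/√44 = 0.1658.
Margin = 1.645 × 0.1658 = 0.2727; the interval is 1.8 ± 0.2727 = (1.53, 2.07).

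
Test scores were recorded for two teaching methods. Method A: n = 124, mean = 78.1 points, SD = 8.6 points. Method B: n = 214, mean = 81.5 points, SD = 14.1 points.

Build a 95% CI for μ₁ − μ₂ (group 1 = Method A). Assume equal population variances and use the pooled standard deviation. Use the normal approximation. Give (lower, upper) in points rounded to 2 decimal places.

(-6.14, -0.66)

Pooled variance s_p² = [123·8.6² + 213·14.1²] / (124+214−2) = 153.1060, so s_p = 12.3736.
SE_diff = s_p·√(1/n₁ + 1/n₂) = 12.3736·√(1/124 + 1/214) = 1.3965.
z* = 1.960; margin = 1.960 × 1.3965 = 2.7371.
Difference = 78.1 − 81.5 = -3.4000.
-3.4000 ± 2.7371 → (-6.14, -0.66).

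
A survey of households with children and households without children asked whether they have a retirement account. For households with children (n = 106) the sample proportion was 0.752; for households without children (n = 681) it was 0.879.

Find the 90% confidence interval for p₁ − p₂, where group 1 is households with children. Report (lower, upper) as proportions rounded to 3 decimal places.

The two standard errors are √(0.7520×0.2480/106) = 0.04195 and √(0.8790×0.1210/681) = 0.01250.
Because the samples are independent, SE_diff = √(0.04195² + 0.01250²) = 0.04377.
Using z* = 1.645 for 90%, ME = 1.645 × 0.04377 = 0.07200.
p̂₁ − p̂₂ = -0.1270; interval -0.1270 ± 0.07200 gives (-0.199, -0.055).

(-0.199, -0.055)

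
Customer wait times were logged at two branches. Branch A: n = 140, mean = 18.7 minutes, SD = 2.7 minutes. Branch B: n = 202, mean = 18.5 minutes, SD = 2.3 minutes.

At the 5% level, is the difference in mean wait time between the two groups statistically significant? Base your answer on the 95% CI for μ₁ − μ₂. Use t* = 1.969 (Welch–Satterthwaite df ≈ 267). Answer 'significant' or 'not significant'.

not significant

SE₁ = s₁/√n₁ = 2.7/√140 = 0.2282; SE₂ = 2.3/√202 = 0.1618.
Independent samples, unequal variances: SE_diff = √(SE₁² + SE₂²) = √(0.05207524 + 0.02617924) = 0.2797.
t* = 1.969, so margin of error = 1.969 × 0.2797 = 0.5507.
Difference in means = 18.7 − 18.5 = 0.2000.
0.2000 ± 0.5507 → (-0.3507, 0.7507).
The interval (-0.3507, 0.7507) contains 0, so the difference is not significant.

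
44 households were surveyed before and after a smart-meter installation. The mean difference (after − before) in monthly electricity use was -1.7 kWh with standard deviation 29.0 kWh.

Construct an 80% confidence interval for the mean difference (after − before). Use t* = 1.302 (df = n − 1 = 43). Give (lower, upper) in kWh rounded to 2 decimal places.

This is a matched-pairs design, so SE = s_d/√n = 29.0/√44 = 4.3719.
Margin = 1.302 × 4.3719 = 5.6922; the interval is -1.7 ± 5.6922 = (-7.39, 3.99).

(-7.39, 3.99)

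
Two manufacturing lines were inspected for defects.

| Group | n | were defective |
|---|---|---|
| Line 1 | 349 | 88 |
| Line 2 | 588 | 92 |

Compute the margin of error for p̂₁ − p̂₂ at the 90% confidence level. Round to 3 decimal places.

0.045

p̂₁ = 88/349 = 0.2521 and p̂₂ = 92/588 = 0.1565.
SE₁ = √(p̂₁(1−p̂₁)/n₁) = √(0.2521·0.7479/349) = 0.02324; SE₂ = √(0.1565·0.8435/588) = 0.01498.
Independent samples: SE of the difference = √(SE₁² + SE₂²) = √(0.0005400976 + 0.0002244004) = 0.02765.
z* for 90% confidence is 1.645, so the margin of error is 1.645 × 0.02765 = 0.04548.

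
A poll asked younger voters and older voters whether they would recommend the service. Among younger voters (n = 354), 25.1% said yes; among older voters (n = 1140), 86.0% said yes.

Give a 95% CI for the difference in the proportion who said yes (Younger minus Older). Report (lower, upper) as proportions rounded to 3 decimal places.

The two standard errors are √(0.2510×0.7490/354) = 0.02304 and √(0.8600×0.1400/1140) = 0.01028.
Because the samples are independent, SE_diff = √(0.02304² + 0.01028²) = 0.02523.
Using z* = 1.960 for 95%, ME = 1.960 × 0.02523 = 0.04945.
p̂₁ − p̂₂ = -0.6090; interval -0.6090 ± 0.04945 gives (-0.658, -0.560).

(-0.658, -0.560)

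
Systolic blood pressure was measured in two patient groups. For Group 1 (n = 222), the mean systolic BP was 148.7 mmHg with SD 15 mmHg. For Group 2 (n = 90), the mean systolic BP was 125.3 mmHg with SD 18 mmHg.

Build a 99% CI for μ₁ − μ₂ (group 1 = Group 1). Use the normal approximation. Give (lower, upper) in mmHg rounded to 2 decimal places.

Standard errors of each mean: 15/√222 = 1.0067 and 18/√90 = 1.8974.
SE(x̄₁ − x̄₂) = √(1.0067² + 1.8974²) = 2.1479 for independent samples with unequal variances.
With z* = 2.576, the margin is 2.576 × 2.1479 = 5.5330.
x̄₁ − x̄₂ = 148.7 − 125.3 = 23.4000; the interval is 23.4000 ± 5.5330 = (17.87, 28.93).

(17.87, 28.93)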